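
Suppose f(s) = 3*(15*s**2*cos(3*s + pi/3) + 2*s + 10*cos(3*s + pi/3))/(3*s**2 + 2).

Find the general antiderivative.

A candidate is checked by its d/ds: the result must match f(s).
Check: d/ds[log(3*s**2 + 2) + 5*sin(3*s + pi/3)] = (45*s**2*cos(3*s + pi/3) + 6*s + 30*cos(3*s + pi/3))/(3*s**2 + 2), which equals f(s).

F(s) = log(3*s**2 + 2) + 5*sin(3*s + pi/3) + C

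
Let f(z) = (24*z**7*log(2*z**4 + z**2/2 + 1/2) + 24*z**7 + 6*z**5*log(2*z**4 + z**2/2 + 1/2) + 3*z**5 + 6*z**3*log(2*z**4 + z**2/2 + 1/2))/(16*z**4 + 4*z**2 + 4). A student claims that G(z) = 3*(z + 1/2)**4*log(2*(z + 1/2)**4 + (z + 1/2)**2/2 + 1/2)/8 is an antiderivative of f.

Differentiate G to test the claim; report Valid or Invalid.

d/dz[G] = (768*z**7*log(16*z**4 + 32*z**3 + 28*z**2 + 12*z + 6) - 2304*z**7*log(2) + 768*z**7 + 2688*z**6*log(16*z**4 + 32*z**3 + 28*z**2 + 12*z + 6) - 8064*z**6*log(2) + 2688*z**6 + 4224*z**5*log(16*z**4 + 32*z**3 + 28*z**2 + 12*z + 6) - 12672*z**5*log(2) + 4128*z**5 + 3840*z**4*log(16*z**4 + 32*z**3 + 28*z**2 + 12*z + 6) - 11520*z**4*log(2) + 3600*z**4 + 2352*z**3*log(16*z**4 + 32*z**3 + 28*z**2 + 12*z + 6) - 7056*z**3*log(2) + 1920*z**3 + 1032*z**2*log(16*z**4 + 32*z**3 + 28*z**2 + 12*z + 6) - 3096*z**2*log(2) + 624*z**2 + 288*z*log(16*z**4 + 32*z**3 + 28*z**2 + 12*z + 6) - 864*z*log(2) + 114*z + 36*log(16*z**4 + 32*z**3 + 28*z**2 + 12*z + 6) - 108*log(2) + 9)/(512*z**4 + 1024*z**3 + 896*z**2 + 384*z + 192)
d/dz[G] - f(z) = (-3072*z**11*log(2*z**4 + z**2/2 + 1/2) + 3072*z**11*log(16*z**4 + 32*z**3 + 28*z**2 + 12*z + 6) - 9216*z**11*log(2) - 6144*z**10*log(2*z**4 + z**2/2 + 1/2) + 10752*z**10*log(16*z**4 + 32*z**3 + 28*z**2 + 12*z + 6) - 32256*z**10*log(2) + 4608*z**10 - 6144*z**9*log(2*z**4 + z**2/2 + 1/2) + 17664*z**9*log(16*z**4 + 32*z**3 + 28*z**2 + 12*z + 6) - 52992*z**9*log(2) + 11520*z**9 - 3840*z**8*log(2*z**4 + z**2/2 + 1/2) + 18048*z**8*log(16*z**4 + 32*z**3 + 28*z**2 + 12*z + 6) - 54144*z**8*log(2) + 14016*z**8 - 3264*z**7*log(2*z**4 + z**2/2 + 1/2) + 14400*z**7*log(16*z**4 + 32*z**3 + 28*z**2 + 12*z + 6) - 43200*z**7*log(2) + 10752*z**7 - 2112*z**6*log(2*z**4 + z**2/2 + 1/2) + 10656*z**6*log(16*z**4 + 32*z**3 + 28*z**2 + 12*z + 6) - 31968*z**6*log(2) + 8496*z**6 - 1632*z**5*log(2*z**4 + z**2/2 + 1/2) + 7728*z**5*log(16*z**4 + 32*z**3 + 28*z**2 + 12*z + 6) - 23184*z**5*log(2) + 6360*z**5 - 576*z**4*log(2*z**4 + z**2/2 + 1/2) + 5016*z**4*log(16*z**4 + 32*z**3 + 28*z**2 + 12*z + 6) - 15048*z**4*log(2) + 4260*z**4 - 288*z**3*log(2*z**4 + z**2/2 + 1/2) + 2640*z**3*log(16*z**4 + 32*z**3 + 28*z**2 + 12*z + 6) - 7920*z**3*log(2) + 2034*z**3 + 1068*z**2*log(16*z**4 + 32*z**3 + 28*z**2 + 12*z + 6) - 3204*z**2*log(2) + 633*z**2 + 288*z*log(16*z**4 + 32*z**3 + 28*z**2 + 12*z + 6) - 864*z*log(2) + 114*z + 36*log(16*z**4 + 32*z**3 + 28*z**2 + 12*z + 6) - 108*log(2) + 9)/(2048*z**8 + 4096*z**7 + 4096*z**6 + 2560*z**5 + 2176*z**4 + 1408*z**3 + 1088*z**2 + 384*z + 192) != 0.

Invalid: d/dz[G] - f = (-3072*z**11*log(2*z**4 + z**2/2 + 1/2) + 3072*z**11*log(16*z**4 + 32*z**3 + 28*z**2 + 12*z + 6) - 9216*z**11*log(2) - 6144*z**10*log(2*z**4 + z**2/2 + 1/2) + 10752*z**10*log(16*z**4 + 32*z**3 + 28*z**2 + 12*z + 6) - 32256*z**10*log(2) + 4608*z**10 - 6144*z**9*log(2*z**4 + z**2/2 + 1/2) + 17664*z**9*log(16*z**4 + 32*z**3 + 28*z**2 + 12*z + 6) - 52992*z**9*log(2) + 11520*z**9 - 3840*z**8*log(2*z**4 + z**2/2 + 1/2) + 18048*z**8*log(16*z**4 + 32*z**3 + 28*z**2 + 12*z + 6) - 54144*z**8*log(2) + 14016*z**8 - 3264*z**7*log(2*z**4 + z**2/2 + 1/2) + 14400*z**7*log(16*z**4 + 32*z**3 + 28*z**2 + 12*z + 6) - 43200*z**7*log(2) + 10752*z**7 - 2112*z**6*log(2*z**4 + z**2/2 + 1/2) + 10656*z**6*log(16*z**4 + 32*z**3 + 28*z**2 + 12*z + 6) - 31968*z**6*log(2) + 8496*z**6 - 1632*z**5*log(2*z**4 + z**2/2 + 1/2) + 7728*z**5*log(16*z**4 + 32*z**3 + 28*z**2 + 12*z + 6) - 23184*z**5*log(2) + 6360*z**5 - 576*z**4*log(2*z**4 + z**2/2 + 1/2) + 5016*z**4*log(16*z**4 + 32*z**3 + 28*z**2 + 12*z + 6) - 15048*z**4*log(2) + 4260*z**4 - 288*z**3*log(2*z**4 + z**2/2 + 1/2) + 2640*z**3*log(16*z**4 + 32*z**3 + 28*z**2 + 12*z + 6) - 7920*z**3*log(2) + 2034*z**3 + 1068*z**2*log(16*z**4 + 32*z**3 + 28*z**2 + 12*z + 6) - 3204*z**2*log(2) + 633*z**2 + 288*z*log(16*z**4 + 32*z**3 + 28*z**2 + 12*z + 6) - 864*z*log(2) + 114*z + 36*log(16*z**4 + 32*z**3 + 28*z**2 + 12*z + 6) - 108*log(2) + 9)/(2048*z**8 + 4096*z**7 + 4096*z**6 + 2560*z**5 + 2176*z**4 + 1408*z**3 + 1088*z**2 + 384*z + 192), which is not 0.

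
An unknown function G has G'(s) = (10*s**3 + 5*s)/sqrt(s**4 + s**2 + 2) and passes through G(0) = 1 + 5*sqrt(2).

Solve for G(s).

G(s) = 5*sqrt(s**4 + s**2 + 2) + 1

G'(s) matches the chain-rule pattern g'(h)*h' with inner function h(s) = s**4 + s**2 + 2; substituting u = h(s) collapses the integral.
A general antiderivative is 5*sqrt(s**4 + s**2 + 2) + C.
The condition gives C = 1 + 5*sqrt(2) - (5*sqrt(2)) = 1.
So G(s) = 5*sqrt(s**4 + s**2 + 2) + 1.
Check: d/ds[5*sqrt(s**4 + s**2 + 2) + 1] = (10*s**3 + 5*s)/sqrt(s**4 + s**2 + 2) = G'(s).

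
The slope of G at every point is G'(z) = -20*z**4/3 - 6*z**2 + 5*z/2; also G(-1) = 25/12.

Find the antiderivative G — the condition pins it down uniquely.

G(z) = (-16*z**5 - 24*z**3 + 15*z**2 - 30)/12

Integrate term by term and add the pieces.
A general antiderivative is -4*z**5/3 - 2*z**3 + 5*z**2/4 - 3/2 + C.
The condition gives C = 25/12 - (37/12) = -1.
So G(z) = (-16*z**5 - 24*z**3 + 15*z**2 - 30)/12.
Check: d/dz[(-16*z**5 - 24*z**3 + 15*z**2 - 30)/12] = -20*z**4/3 - 6*z**2 + 5*z/2 = G'(z).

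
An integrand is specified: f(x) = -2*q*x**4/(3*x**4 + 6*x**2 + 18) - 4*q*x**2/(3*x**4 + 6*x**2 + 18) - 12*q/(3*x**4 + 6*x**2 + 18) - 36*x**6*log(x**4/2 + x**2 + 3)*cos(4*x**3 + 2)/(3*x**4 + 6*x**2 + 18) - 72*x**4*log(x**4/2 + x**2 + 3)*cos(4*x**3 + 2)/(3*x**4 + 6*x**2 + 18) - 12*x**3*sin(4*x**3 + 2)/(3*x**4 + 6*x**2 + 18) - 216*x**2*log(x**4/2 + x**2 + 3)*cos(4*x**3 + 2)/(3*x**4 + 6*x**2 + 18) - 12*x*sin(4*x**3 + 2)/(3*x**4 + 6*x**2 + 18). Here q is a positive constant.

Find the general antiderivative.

F(x) = -2*q*x/3 - log(x**4/2 + x**2 + 3)*sin(4*x**3 + 2) + C

Integrate term by term and add the pieces.
Check: d/dx[-2*q*x/3 - log(x**4/2 + x**2 + 3)*sin(4*x**3 + 2)] = (-2*q*x**4 - 4*q*x**2 - 12*q - 36*x**6*log(x**4/2 + x**2 + 3)*cos(4*x**3 + 2) - 72*x**4*log(x**4/2 + x**2 + 3)*cos(4*x**3 + 2) - 12*x**3*sin(4*x**3 + 2) - 216*x**2*log(x**4/2 + x**2 + 3)*cos(4*x**3 + 2) - 12*x*sin(4*x**3 + 2))/(3*x**4 + 6*x**2 + 18), which equals f(x).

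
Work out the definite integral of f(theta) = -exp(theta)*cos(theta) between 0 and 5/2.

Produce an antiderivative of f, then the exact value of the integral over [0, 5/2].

Recover f(theta) by differentiating a candidate F(theta); any mismatch rules it out.
F(theta) = -exp(theta)*sin(theta)/2 - exp(theta)*cos(theta)/2 is an antiderivative of f.
Check: d/dtheta[-exp(theta)*sin(theta)/2 - exp(theta)*cos(theta)/2] = -exp(theta)*cos(theta) = f(theta).
F(5/2) = -exp(5/2)*sin(5/2)/2 - exp(5/2)*cos(5/2)/2; F(0) = -1/2.
Integral = F(5/2) - F(0) = -exp(5/2)*sin(5/2)/2 + 1/2 - exp(5/2)*cos(5/2)/2.

Antiderivative: F(theta) = -exp(theta)*sin(theta)/2 - exp(theta)*cos(theta)/2; value = -exp(5/2)*sin(5/2)/2 + 1/2 - exp(5/2)*cos(5/2)/2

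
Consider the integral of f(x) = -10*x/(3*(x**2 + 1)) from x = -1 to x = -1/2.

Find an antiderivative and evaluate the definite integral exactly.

Antiderivative: F(x) = -5*log(2*x**2 + 2)/3; value = -5*log(5/2)/3 + 5*log(4)/3

f matches the chain-rule pattern g'(h)*h' with inner function h(x) = 2*x**2 + 2; substituting u = h(x) collapses the integral.
F(x) = -5*log(2*x**2 + 2)/3 is an antiderivative of f.
Check: d/dx[-5*log(2*x**2 + 2)/3] = -10*x/(3*x**2 + 3), which equals f(x).
F(-1/2) = -5*log(5/2)/3; F(-1) = -5*log(4)/3.
Integral = F(-1/2) - F(-1) = -5*log(5/2)/3 + 5*log(4)/3.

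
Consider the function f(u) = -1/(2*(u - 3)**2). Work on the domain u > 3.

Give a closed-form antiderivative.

An antiderivative is F(u) = 1/(2*(u - 3)).

Differentiate the proposed F(u) back; it has to land on f(u) exactly.
Check: d/du[1/(2*(u - 3))] = -1/(2*u**2 - 12*u + 18), which equals f(u).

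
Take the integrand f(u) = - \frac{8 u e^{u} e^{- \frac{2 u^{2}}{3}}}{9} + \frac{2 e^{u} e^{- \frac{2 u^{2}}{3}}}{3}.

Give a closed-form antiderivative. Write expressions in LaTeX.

An antiderivative is F(u) = \frac{2 e^{- \frac{2 u^{2}}{3} + u}}{3}.

f matches the chain-rule pattern g'(h)*h' with inner function h(u) = - \frac{2 u^{2}}{3} + u; substituting w = h(u) collapses the integral.
Check: d/du[\frac{2 e^{- \frac{2 u^{2}}{3} + u}}{3}] = - \frac{8 u e^{u} e^{- \frac{2 u^{2}}{3}}}{9} + \frac{2 e^{u} e^{- \frac{2 u^{2}}{3}}}{3} = f(u).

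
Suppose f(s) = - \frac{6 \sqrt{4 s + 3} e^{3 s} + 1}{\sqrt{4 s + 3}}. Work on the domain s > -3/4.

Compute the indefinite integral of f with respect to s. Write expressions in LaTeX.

Any candidate F(s) must reproduce f(s) exactly when differentiated.
Check: d/ds[- \frac{\sqrt{4 s + 3}}{2} - 2 e^{3 s}] = \frac{- 6 \sqrt{4 s + 3} e^{3 s} - 1}{\sqrt{4 s + 3}}, which equals f(s).

F(s) = - \frac{\sqrt{4 s + 3}}{2} - 2 e^{3 s} + C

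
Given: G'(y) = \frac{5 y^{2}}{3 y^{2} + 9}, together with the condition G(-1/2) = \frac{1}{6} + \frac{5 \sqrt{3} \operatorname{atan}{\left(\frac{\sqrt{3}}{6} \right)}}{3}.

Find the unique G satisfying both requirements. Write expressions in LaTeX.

G(y) = \frac{5 y - 5 \sqrt{3} \operatorname{atan}{\left(\frac{\sqrt{3} y}{3} \right)} + 3}{3}

For G(y) to be correct, d/dy[G] must agree with the stated G'(y) identically.
A general antiderivative is \frac{5 y}{3} - \frac{5 \sqrt{3} \operatorname{atan}{\left(\frac{\sqrt{3} y}{3} \right)}}{3} + C.
The condition gives C = \frac{1}{6} + \frac{5 \sqrt{3} \operatorname{atan}{\left(\frac{\sqrt{3}}{6} \right)}}{3} - (- \frac{5}{6} + \frac{5 \sqrt{3} \operatorname{atan}{\left(\frac{\sqrt{3}}{6} \right)}}{3}) = 1.
So G(y) = \frac{5 y - 5 \sqrt{3} \operatorname{atan}{\left(\frac{\sqrt{3} y}{3} \right)} + 3}{3}.
Check: d/dy[\frac{5 y - 5 \sqrt{3} \operatorname{atan}{\left(\frac{\sqrt{3} y}{3} \right)} + 3}{3}] = \frac{5 y^{2}}{3 y^{2} + 9} = G'(y).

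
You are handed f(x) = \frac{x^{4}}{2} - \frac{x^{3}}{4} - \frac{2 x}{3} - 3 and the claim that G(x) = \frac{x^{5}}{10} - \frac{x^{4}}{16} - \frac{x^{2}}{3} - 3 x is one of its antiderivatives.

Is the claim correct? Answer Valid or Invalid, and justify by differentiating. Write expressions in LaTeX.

Valid - differentiating G returns exactly f.

d/dx[G] = \frac{x^{4}}{2} - \frac{x^{3}}{4} - \frac{2 x}{3} - 3
This equals f(x) exactly, so the claim holds.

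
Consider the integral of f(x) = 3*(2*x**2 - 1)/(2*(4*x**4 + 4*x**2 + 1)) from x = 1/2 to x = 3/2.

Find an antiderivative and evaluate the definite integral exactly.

Recognize the product-rule pattern: f = u'v + uv' with u = -3*x, v = 1/(4*x**2 + 2), so integration by parts undoes it.
F(x) = -3*x/(4*x**2 + 2) is an antiderivative of f.
Check: d/dx[-3*x/(4*x**2 + 2)] = (6*x**2 - 3)/(8*x**4 + 8*x**2 + 2), which equals f(x).
F(3/2) = -9/22; F(1/2) = -1/2.
Integral = F(3/2) - F(1/2) = 1/11.

Antiderivative: F(x) = -3*x/(4*x**2 + 2); value = 1/11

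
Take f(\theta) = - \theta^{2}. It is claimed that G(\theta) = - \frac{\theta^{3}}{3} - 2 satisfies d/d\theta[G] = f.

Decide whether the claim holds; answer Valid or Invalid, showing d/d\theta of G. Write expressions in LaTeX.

Valid. The derivative of G reproduces f.

d/d\theta[G] = - \theta^{2}
This equals f(\theta) exactly, so the claim holds.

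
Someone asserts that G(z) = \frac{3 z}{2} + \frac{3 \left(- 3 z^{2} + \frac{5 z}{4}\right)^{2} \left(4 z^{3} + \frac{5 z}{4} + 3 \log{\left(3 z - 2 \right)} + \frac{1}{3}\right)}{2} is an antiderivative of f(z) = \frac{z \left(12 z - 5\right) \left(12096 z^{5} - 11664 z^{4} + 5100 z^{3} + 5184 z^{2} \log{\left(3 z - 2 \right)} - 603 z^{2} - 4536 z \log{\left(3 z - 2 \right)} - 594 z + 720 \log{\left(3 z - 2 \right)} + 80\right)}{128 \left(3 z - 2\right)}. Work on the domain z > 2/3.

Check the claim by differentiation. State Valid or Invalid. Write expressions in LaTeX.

d/dz[G] = \frac{145152 z^{7} - 200448 z^{6} + 119520 z^{5} + 62208 z^{4} \log{\left(3 z - 2 \right)} - 32736 z^{4} - 80352 z^{3} \log{\left(3 z - 2 \right)} - 4113 z^{3} + 31320 z^{2} \log{\left(3 z - 2 \right)} + 3930 z^{2} - 3600 z \log{\left(3 z - 2 \right)} + 176 z - 384}{384 z - 256}
d/dz[G] - f(z) = \frac{3}{2} != 0.

Invalid: d/dz[G] - f = \frac{3}{2}, which is not 0.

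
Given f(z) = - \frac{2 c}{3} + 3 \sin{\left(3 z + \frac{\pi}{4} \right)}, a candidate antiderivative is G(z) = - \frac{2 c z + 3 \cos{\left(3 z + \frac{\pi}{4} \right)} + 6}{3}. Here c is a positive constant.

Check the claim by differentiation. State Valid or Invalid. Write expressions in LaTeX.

d/dz[G] = - \frac{2 c}{3} + 3 \sin{\left(3 z + \frac{\pi}{4} \right)}
This equals f(z) exactly, so the claim holds.

Valid. The derivative of G reproduces f.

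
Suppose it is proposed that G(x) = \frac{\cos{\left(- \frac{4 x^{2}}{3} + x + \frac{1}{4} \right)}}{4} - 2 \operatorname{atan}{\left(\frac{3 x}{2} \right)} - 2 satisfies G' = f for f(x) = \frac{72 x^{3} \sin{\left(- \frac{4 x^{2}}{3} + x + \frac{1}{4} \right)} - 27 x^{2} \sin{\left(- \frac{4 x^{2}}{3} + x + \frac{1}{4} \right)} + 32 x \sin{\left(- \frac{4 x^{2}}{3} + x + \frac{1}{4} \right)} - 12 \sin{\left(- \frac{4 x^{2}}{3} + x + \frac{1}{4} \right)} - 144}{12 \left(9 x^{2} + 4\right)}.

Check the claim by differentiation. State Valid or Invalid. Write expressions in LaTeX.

d/dx[G] = \frac{72 x^{3} \sin{\left(- \frac{4 x^{2}}{3} + x + \frac{1}{4} \right)} - 27 x^{2} \sin{\left(- \frac{4 x^{2}}{3} + x + \frac{1}{4} \right)} + 32 x \sin{\left(- \frac{4 x^{2}}{3} + x + \frac{1}{4} \right)} - 12 \sin{\left(- \frac{4 x^{2}}{3} + x + \frac{1}{4} \right)} - 144}{108 x^{2} + 48}
This equals f(x) exactly, so the claim holds.

Valid: G'(x) = f(x).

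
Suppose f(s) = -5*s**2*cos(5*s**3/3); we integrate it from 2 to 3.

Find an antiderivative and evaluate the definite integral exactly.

The substitution u = 5*s**3/3 works: f is exactly (dF/du)*(du/ds) for that inner function.
F(s) = -sin(5*s**3/3) is an antiderivative of f.
Check: d/ds[-sin(5*s**3/3)] = -5*s**2*cos(5*s**3/3) = f(s).
F(3) = -sin(45); F(2) = -sin(40/3).
Integral = F(3) - F(2) = -sin(45) + sin(40/3).

Antiderivative: F(s) = -sin(5*s**3/3); value = -sin(45) + sin(40/3)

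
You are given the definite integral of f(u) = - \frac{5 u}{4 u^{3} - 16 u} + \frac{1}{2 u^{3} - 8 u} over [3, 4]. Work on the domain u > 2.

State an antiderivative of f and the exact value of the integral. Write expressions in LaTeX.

Antiderivative: F(u) = - \frac{\log{\left(u \right)}}{8} - \frac{\log{\left(u - 2 \right)}}{4} + \frac{3 \log{\left(u + 2 \right)}}{8}; value = - \frac{3 \log{\left(5 \right)}}{8} - \frac{\log{\left(2 \right)}}{4} - \frac{\log{\left(4 \right)}}{8} + \frac{\log{\left(3 \right)}}{8} + \frac{3 \log{\left(6 \right)}}{8}

The denominator factors as 4 u \left(u - 2\right) \left(u + 2\right); partial fractions split f into directly integrable pieces: \frac{3}{8 \left(u + 2\right)} - \frac{1}{4 \left(u - 2\right)} - \frac{1}{8 u}.
F(u) = - \frac{\log{\left(u \right)}}{8} - \frac{\log{\left(u - 2 \right)}}{4} + \frac{3 \log{\left(u + 2 \right)}}{8} is an antiderivative of f.
Check: d/du[- \frac{\log{\left(u \right)}}{8} - \frac{\log{\left(u - 2 \right)}}{4} + \frac{3 \log{\left(u + 2 \right)}}{8}] = \frac{2 - 5 u}{4 u^{3} - 16 u}, which equals f(u).
F(4) = - \frac{\log{\left(2 \right)}}{4} - \frac{\log{\left(4 \right)}}{8} + \frac{3 \log{\left(6 \right)}}{8}; F(3) = - \frac{\log{\left(3 \right)}}{8} + \frac{3 \log{\left(5 \right)}}{8}.
Integral = F(4) - F(3) = - \frac{3 \log{\left(5 \right)}}{8} - \frac{\log{\left(2 \right)}}{4} - \frac{\log{\left(4 \right)}}{8} + \frac{\log{\left(3 \right)}}{8} + \frac{3 \log{\left(6 \right)}}{8}.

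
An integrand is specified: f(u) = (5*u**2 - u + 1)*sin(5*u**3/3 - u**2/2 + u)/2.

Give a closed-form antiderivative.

An antiderivative is F(u) = -cos(5*u**3/3 - u**2/2 + u)/2.

The substitution w = 5*u**3/3 - u**2/2 + u works: f is exactly (dF/dw)*(dw/du) for that inner function.
Check: d/du[-cos(5*u**3/3 - u**2/2 + u)/2] = 5*u**2*sin(5*u**3/3 - u**2/2 + u)/2 - u*sin(5*u**3/3 - u**2/2 + u)/2 + sin(5*u**3/3 - u**2/2 + u)/2, which equals f(u).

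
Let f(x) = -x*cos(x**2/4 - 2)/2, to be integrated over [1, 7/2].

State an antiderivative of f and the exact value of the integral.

f matches the chain-rule pattern g'(h)*h' with inner function h(x) = x**2/4 - 2; substituting u = h(x) collapses the integral.
F(x) = -sin(x**2/4 - 2) is an antiderivative of f.
Check: d/dx[-sin(x**2/4 - 2)] = -x*cos(x**2/4 - 2)/2 = f(x).
F(7/2) = -sin(17/16); F(1) = sin(7/4).
Integral = F(7/2) - F(1) = -sin(7/4) - sin(17/16).

Antiderivative: F(x) = -sin(x**2/4 - 2); value = -sin(7/4) - sin(17/16)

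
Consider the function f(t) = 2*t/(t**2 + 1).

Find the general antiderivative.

f matches the chain-rule pattern g'(h)*h' with inner function h(t) = 2*t**2 + 2; substituting u = h(t) collapses the integral.
Check: d/dt[log(2*t**2 + 2)] = 2*t/(t**2 + 1) = f(t).

F(t) = log(2*t**2 + 2) + C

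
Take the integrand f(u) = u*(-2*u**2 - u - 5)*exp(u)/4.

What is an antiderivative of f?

f has the shape v'r + vr' for v = -u**3/2 + 5*u**2/4 - 15*u/4 + 15/4 and r = exp(u) — it is the derivative of the product v*r.
Check: d/du[-u**3*exp(u)/2 + 5*u**2*exp(u)/4 - 15*u*exp(u)/4 + 15*exp(u)/4] = -u**3*exp(u)/2 - u**2*exp(u)/4 - 5*u*exp(u)/4, which equals f(u).

An antiderivative is F(u) = -u**3*exp(u)/2 + 5*u**2*exp(u)/4 - 15*u*exp(u)/4 + 15*exp(u)/4.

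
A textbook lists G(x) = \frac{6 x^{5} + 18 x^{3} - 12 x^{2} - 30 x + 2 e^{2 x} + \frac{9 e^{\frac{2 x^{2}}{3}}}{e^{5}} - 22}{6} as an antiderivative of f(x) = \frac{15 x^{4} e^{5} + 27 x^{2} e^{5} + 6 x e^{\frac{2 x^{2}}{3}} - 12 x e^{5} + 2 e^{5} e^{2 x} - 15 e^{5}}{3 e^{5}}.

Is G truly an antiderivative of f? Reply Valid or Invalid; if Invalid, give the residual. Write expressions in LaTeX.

Valid - differentiating G returns exactly f.

d/dx[G] = \frac{15 x^{4} e^{5} + 27 x^{2} e^{5} + 6 x e^{\frac{2 x^{2}}{3}} - 12 x e^{5} + 2 e^{5} e^{2 x} - 15 e^{5}}{3 e^{5}}
This equals f(x) exactly, so the claim holds.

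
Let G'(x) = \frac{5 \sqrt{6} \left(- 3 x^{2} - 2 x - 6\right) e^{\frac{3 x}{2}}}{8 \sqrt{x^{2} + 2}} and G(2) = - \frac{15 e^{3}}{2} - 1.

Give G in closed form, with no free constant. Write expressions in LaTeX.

G(x) = - \frac{5 \sqrt{6} \sqrt{x^{2} + 2} e^{\frac{3 x}{2}} + 4}{4}

Recognize the product-rule pattern: G'(x) = u'v + uv' with u = - \frac{5 \sqrt{\frac{3 x^{2}}{2} + 3}}{2}, v = e^{\frac{3 x}{2}}, so integration by parts undoes it.
A general antiderivative is - \frac{5 \sqrt{\frac{3 x^{2}}{2} + 3} e^{\frac{3 x}{2}}}{2} + C.
The condition gives C = - \frac{15 e^{3}}{2} - 1 - (- \frac{15 e^{3}}{2}) = -1.
So G(x) = - \frac{5 \sqrt{6} \sqrt{x^{2} + 2} e^{\frac{3 x}{2}} + 4}{4}.
Check: d/dx[- \frac{5 \sqrt{6} \sqrt{x^{2} + 2} e^{\frac{3 x}{2}} + 4}{4}] = \frac{- 15 \sqrt{6} x^{2} e^{\frac{3 x}{2}} - 10 \sqrt{6} x e^{\frac{3 x}{2}} - 30 \sqrt{6} e^{\frac{3 x}{2}}}{8 \sqrt{x^{2} + 2}}, which equals G'(x).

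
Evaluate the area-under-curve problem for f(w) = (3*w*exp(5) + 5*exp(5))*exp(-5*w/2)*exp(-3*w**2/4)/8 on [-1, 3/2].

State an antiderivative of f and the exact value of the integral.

The substitution u = -3*w**2/4 - 5*w/2 + 5 works: f is exactly (dF/du)*(du/dw) for that inner function.
F(w) = -exp(5)*exp(-5*w/2)*exp(-3*w**2/4)/4 is an antiderivative of f.
Check: d/dw[-exp(5)*exp(-5*w/2)*exp(-3*w**2/4)/4] = (3*w*exp(5) + 5*exp(5))*exp(-5*w/2)*exp(-3*w**2/4)/8 = f(w).
F(3/2) = -exp(-7/16)/4; F(-1) = -exp(27/4)/4.
Integral = F(3/2) - F(-1) = -exp(-7/16)/4 + exp(27/4)/4.

Antiderivative: F(w) = -exp(5)*exp(-5*w/2)*exp(-3*w**2/4)/4; value = -exp(-7/16)/4 + exp(27/4)/4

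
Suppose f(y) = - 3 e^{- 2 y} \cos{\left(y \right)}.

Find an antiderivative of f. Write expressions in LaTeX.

Recover f(y) by differentiating a candidate F(y); any mismatch rules it out.
Check: d/dy[- \frac{3 e^{- 2 y} \sin{\left(y \right)}}{5} + \frac{6 e^{- 2 y} \cos{\left(y \right)}}{5}] = - 3 e^{- 2 y} \cos{\left(y \right)} = f(y).

An antiderivative is F(y) = - \frac{3 e^{- 2 y} \sin{\left(y \right)}}{5} + \frac{6 e^{- 2 y} \cos{\left(y \right)}}{5}.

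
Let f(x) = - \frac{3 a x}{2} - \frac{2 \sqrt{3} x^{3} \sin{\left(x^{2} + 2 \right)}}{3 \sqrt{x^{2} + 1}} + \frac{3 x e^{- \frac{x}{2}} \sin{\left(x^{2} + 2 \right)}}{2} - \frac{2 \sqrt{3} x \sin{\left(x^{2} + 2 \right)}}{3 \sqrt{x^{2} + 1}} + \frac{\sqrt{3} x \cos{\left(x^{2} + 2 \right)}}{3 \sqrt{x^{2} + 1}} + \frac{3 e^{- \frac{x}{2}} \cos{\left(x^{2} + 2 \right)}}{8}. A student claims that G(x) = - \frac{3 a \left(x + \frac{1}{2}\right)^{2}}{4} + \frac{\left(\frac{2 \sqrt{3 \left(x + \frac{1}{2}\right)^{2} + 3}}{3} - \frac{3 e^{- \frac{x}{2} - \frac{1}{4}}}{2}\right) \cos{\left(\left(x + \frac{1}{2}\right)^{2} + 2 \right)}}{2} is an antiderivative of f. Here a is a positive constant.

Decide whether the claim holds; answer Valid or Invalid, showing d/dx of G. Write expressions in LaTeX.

Invalid: d/dx[G] - f = \frac{\left(- 18 a \sqrt{x^{2} + 1} \sqrt{4 x^{2} + 4 x + 5} e^{\frac{1}{2}} e^{\frac{3 x}{2}} - 32 \sqrt{3} x^{3} \sqrt{x^{2} + 1} e^{\frac{1}{2}} e^{\frac{3 x}{2}} \sin{\left(x^{2} + x + \frac{9}{4} \right)} + 16 \sqrt{3} x^{3} \sqrt{4 x^{2} + 4 x + 5} e^{\frac{1}{2}} e^{\frac{3 x}{2}} \sin{\left(x^{2} + 2 \right)} - 48 \sqrt{3} x^{2} \sqrt{x^{2} + 1} e^{\frac{1}{2}} e^{\frac{3 x}{2}} \sin{\left(x^{2} + x + \frac{9}{4} \right)} - 36 x \sqrt{x^{2} + 1} \sqrt{4 x^{2} + 4 x + 5} e^{\frac{1}{2}} e^{x} \sin{\left(x^{2} + 2 \right)} + 36 x \sqrt{x^{2} + 1} \sqrt{4 x^{2} + 4 x + 5} e^{\frac{1}{4}} e^{x} \sin{\left(x^{2} + x + \frac{9}{4} \right)} - 56 \sqrt{3} x \sqrt{x^{2} + 1} e^{\frac{1}{2}} e^{\frac{3 x}{2}} \sin{\left(x^{2} + x + \frac{9}{4} \right)} + 16 \sqrt{3} x \sqrt{x^{2} + 1} e^{\frac{1}{2}} e^{\frac{3 x}{2}} \cos{\left(x^{2} + x + \frac{9}{4} \right)} + 16 \sqrt{3} x \sqrt{4 x^{2} + 4 x + 5} e^{\frac{1}{2}} e^{\frac{3 x}{2}} \sin{\left(x^{2} + 2 \right)} - 8 \sqrt{3} x \sqrt{4 x^{2} + 4 x + 5} e^{\frac{1}{2}} e^{\frac{3 x}{2}} \cos{\left(x^{2} + 2 \right)} + 18 \sqrt{x^{2} + 1} \sqrt{4 x^{2} + 4 x + 5} e^{\frac{1}{4}} e^{x} \sin{\left(x^{2} + x + \frac{9}{4} \right)} - 9 \sqrt{x^{2} + 1} \sqrt{4 x^{2} + 4 x + 5} e^{\frac{1}{2}} e^{x} \cos{\left(x^{2} + 2 \right)} + 9 \sqrt{x^{2} + 1} \sqrt{4 x^{2} + 4 x + 5} e^{\frac{1}{4}} e^{x} \cos{\left(x^{2} + x + \frac{9}{4} \right)} - 20 \sqrt{3} \sqrt{x^{2} + 1} e^{\frac{1}{2}} e^{\frac{3 x}{2}} \sin{\left(x^{2} + x + \frac{9}{4} \right)} + 8 \sqrt{3} \sqrt{x^{2} + 1} e^{\frac{1}{2}} e^{\frac{3 x}{2}} \cos{\left(x^{2} + x + \frac{9}{4} \right)}\right) e^{- \frac{3 x}{2}}}{24 \sqrt{x^{2} + 1} \sqrt{4 x^{2} + 4 x + 5} e^{\frac{1}{2}}}, which is not 0.

d/dx[G] = \frac{\left(- 36 a x \sqrt{4 x^{2} + 4 x + 5} e^{\frac{1}{2}} e^{x} - 18 a \sqrt{4 x^{2} + 4 x + 5} e^{\frac{1}{2}} e^{x} - 32 \sqrt{3} x^{3} e^{\frac{1}{2}} e^{x} \sin{\left(x^{2} + x + \frac{9}{4} \right)} - 48 \sqrt{3} x^{2} e^{\frac{1}{2}} e^{x} \sin{\left(x^{2} + x + \frac{9}{4} \right)} + 36 x \sqrt{4 x^{2} + 4 x + 5} e^{\frac{1}{4}} e^{\frac{x}{2}} \sin{\left(x^{2} + x + \frac{9}{4} \right)} - 56 \sqrt{3} x e^{\frac{1}{2}} e^{x} \sin{\left(x^{2} + x + \frac{9}{4} \right)} + 16 \sqrt{3} x e^{\frac{1}{2}} e^{x} \cos{\left(x^{2} + x + \frac{9}{4} \right)} + 18 \sqrt{4 x^{2} + 4 x + 5} e^{\frac{1}{4}} e^{\frac{x}{2}} \sin{\left(x^{2} + x + \frac{9}{4} \right)} + 9 \sqrt{4 x^{2} + 4 x + 5} e^{\frac{1}{4}} e^{\frac{x}{2}} \cos{\left(x^{2} + x + \frac{9}{4} \right)} - 20 \sqrt{3} e^{\frac{1}{2}} e^{x} \sin{\left(x^{2} + x + \frac{9}{4} \right)} + 8 \sqrt{3} e^{\frac{1}{2}} e^{x} \cos{\left(x^{2} + x + \frac{9}{4} \right)}\right) e^{- x}}{24 \sqrt{4 x^{2} + 4 x + 5} e^{\frac{1}{2}}}
d/dx[G] - f(x) = \frac{\left(- 18 a \sqrt{x^{2} + 1} \sqrt{4 x^{2} + 4 x + 5} e^{\frac{1}{2}} e^{\frac{3 x}{2}} - 32 \sqrt{3} x^{3} \sqrt{x^{2} + 1} e^{\frac{1}{2}} e^{\frac{3 x}{2}} \sin{\left(x^{2} + x + \frac{9}{4} \right)} + 16 \sqrt{3} x^{3} \sqrt{4 x^{2} + 4 x + 5} e^{\frac{1}{2}} e^{\frac{3 x}{2}} \sin{\left(x^{2} + 2 \right)} - 48 \sqrt{3} x^{2} \sqrt{x^{2} + 1} e^{\frac{1}{2}} e^{\frac{3 x}{2}} \sin{\left(x^{2} + x + \frac{9}{4} \right)} - 36 x \sqrt{x^{2} + 1} \sqrt{4 x^{2} + 4 x + 5} e^{\frac{1}{2}} e^{x} \sin{\left(x^{2} + 2 \right)} + 36 x \sqrt{x^{2} + 1} \sqrt{4 x^{2} + 4 x + 5} e^{\frac{1}{4}} e^{x} \sin{\left(x^{2} + x + \frac{9}{4} \right)} - 56 \sqrt{3} x \sqrt{x^{2} + 1} e^{\frac{1}{2}} e^{\frac{3 x}{2}} \sin{\left(x^{2} + x + \frac{9}{4} \right)} + 16 \sqrt{3} x \sqrt{x^{2} + 1} e^{\frac{1}{2}} e^{\frac{3 x}{2}} \cos{\left(x^{2} + x + \frac{9}{4} \right)} + 16 \sqrt{3} x \sqrt{4 x^{2} + 4 x + 5} e^{\frac{1}{2}} e^{\frac{3 x}{2}} \sin{\left(x^{2} + 2 \right)} - 8 \sqrt{3} x \sqrt{4 x^{2} + 4 x + 5} e^{\frac{1}{2}} e^{\frac{3 x}{2}} \cos{\left(x^{2} + 2 \right)} + 18 \sqrt{x^{2} + 1} \sqrt{4 x^{2} + 4 x + 5} e^{\frac{1}{4}} e^{x} \sin{\left(x^{2} + x + \frac{9}{4} \right)} - 9 \sqrt{x^{2} + 1} \sqrt{4 x^{2} + 4 x + 5} e^{\frac{1}{2}} e^{x} \cos{\left(x^{2} + 2 \right)} + 9 \sqrt{x^{2} + 1} \sqrt{4 x^{2} + 4 x + 5} e^{\frac{1}{4}} e^{x} \cos{\left(x^{2} + x + \frac{9}{4} \right)} - 20 \sqrt{3} \sqrt{x^{2} + 1} e^{\frac{1}{2}} e^{\frac{3 x}{2}} \sin{\left(x^{2} + x + \frac{9}{4} \right)} + 8 \sqrt{3} \sqrt{x^{2} + 1} e^{\frac{1}{2}} e^{\frac{3 x}{2}} \cos{\left(x^{2} + x + \frac{9}{4} \right)}\right) e^{- \frac{3 x}{2}}}{24 \sqrt{x^{2} + 1} \sqrt{4 x^{2} + 4 x + 5} e^{\frac{1}{2}}} != 0.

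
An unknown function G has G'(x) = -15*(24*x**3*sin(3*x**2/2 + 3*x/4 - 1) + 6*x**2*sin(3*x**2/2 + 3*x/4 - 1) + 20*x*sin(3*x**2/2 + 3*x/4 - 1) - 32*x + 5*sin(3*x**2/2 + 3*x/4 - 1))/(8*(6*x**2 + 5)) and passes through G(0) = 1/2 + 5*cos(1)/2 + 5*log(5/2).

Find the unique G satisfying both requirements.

G(x) = 5*log(3*x**2 + 5/2) + 5*cos(3*x**2/2 + 3*x/4 - 1)/2 + 1/2

A first test for any G(x): its x-derivative must equal the given G'(x).
A general antiderivative is 5*log(3*x**2 + 5/2) + 5*cos(3*x**2/2 + 3*x/4 - 1)/2 + C.
The condition gives C = 1/2 + 5*cos(1)/2 + 5*log(5/2) - (5*cos(1)/2 + 5*log(5/2)) = 1/2.
So G(x) = 5*log(3*x**2 + 5/2) + 5*cos(3*x**2/2 + 3*x/4 - 1)/2 + 1/2.
Check: d/dx[5*log(3*x**2 + 5/2) + 5*cos(3*x**2/2 + 3*x/4 - 1)/2 + 1/2] = (-360*x**3*sin(3*x**2/2 + 3*x/4 - 1) - 90*x**2*sin(3*x**2/2 + 3*x/4 - 1) - 300*x*sin(3*x**2/2 + 3*x/4 - 1) + 480*x - 75*sin(3*x**2/2 + 3*x/4 - 1))/(48*x**2 + 40), which equals G'(x).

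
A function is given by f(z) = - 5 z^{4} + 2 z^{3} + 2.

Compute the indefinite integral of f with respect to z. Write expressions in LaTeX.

F(z) = - \frac{2 z^{5} - z^{4} - 4 z - 2}{2} + C

The integrand splits into summands that can be handled one at a time.
Check: d/dz[- \frac{2 z^{5} - z^{4} - 4 z - 2}{2}] = - 5 z^{4} + 2 z^{3} + 2 = f(z).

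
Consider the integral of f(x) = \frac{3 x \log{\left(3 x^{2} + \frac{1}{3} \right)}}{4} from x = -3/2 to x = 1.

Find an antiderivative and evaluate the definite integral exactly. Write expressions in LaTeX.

Antiderivative: F(x) = \frac{9 x^{2} \log{\left(3 x^{2} + \frac{1}{3} \right)} - 9 x^{2} + \log{\left(9 x^{2} + 1 \right)}}{24}; value = - \frac{27 \log{\left(\frac{85}{12} \right)}}{32} - \frac{\log{\left(\frac{85}{4} \right)}}{24} + \frac{\log{\left(10 \right)}}{24} + \frac{3 \log{\left(\frac{10}{3} \right)}}{8} + \frac{15}{32}

For F(x) to be correct the identity F'(x) - f(x) = 0 must hold.
F(x) = \frac{9 x^{2} \log{\left(3 x^{2} + \frac{1}{3} \right)} - 9 x^{2} + \log{\left(9 x^{2} + 1 \right)}}{24} is an antiderivative of f.
Check: d/dx[\frac{9 x^{2} \log{\left(3 x^{2} + \frac{1}{3} \right)} - 9 x^{2} + \log{\left(9 x^{2} + 1 \right)}}{24}] = \frac{3 x \log{\left(3 x^{2} + \frac{1}{3} \right)}}{4} = f(x).
F(1) = - \frac{3}{8} + \frac{\log{\left(10 \right)}}{24} + \frac{3 \log{\left(\frac{10}{3} \right)}}{8}; F(-3/2) = - \frac{27}{32} + \frac{\log{\left(\frac{85}{4} \right)}}{24} + \frac{27 \log{\left(\frac{85}{12} \right)}}{32}.
Integral = F(1) - F(-3/2) = - \frac{27 \log{\left(\frac{85}{12} \right)}}{32} - \frac{\log{\left(\frac{85}{4} \right)}}{24} + \frac{\log{\left(10 \right)}}{24} + \frac{3 \log{\left(\frac{10}{3} \right)}}{8} + \frac{15}{32}.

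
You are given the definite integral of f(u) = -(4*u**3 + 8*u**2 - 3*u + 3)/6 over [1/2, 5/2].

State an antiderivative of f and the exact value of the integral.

Antiderivative: F(u) = -u**4/6 - 4*u**3/9 + u**2/4 - u/2; value = -116/9

A first test for any F(u): its u-derivative must equal f(u) identically.
F(u) = -u**4/6 - 4*u**3/9 + u**2/4 - u/2 is an antiderivative of f.
Check: d/du[-u**4/6 - 4*u**3/9 + u**2/4 - u/2] = -2*u**3/3 - 4*u**2/3 + u/2 - 1/2, which equals f(u).
F(5/2) = -3785/288; F(1/2) = -73/288.
Integral = F(5/2) - F(1/2) = -116/9.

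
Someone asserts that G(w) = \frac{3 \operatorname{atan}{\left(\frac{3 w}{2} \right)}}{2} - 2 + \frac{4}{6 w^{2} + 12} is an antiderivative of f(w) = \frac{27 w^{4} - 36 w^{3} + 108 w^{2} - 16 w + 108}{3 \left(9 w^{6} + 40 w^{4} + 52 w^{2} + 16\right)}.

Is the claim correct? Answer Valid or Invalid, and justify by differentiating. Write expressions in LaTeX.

Valid - the claim checks out under differentiation.

d/dw[G] = \frac{27 w^{4} - 36 w^{3} + 108 w^{2} - 16 w + 108}{27 w^{6} + 120 w^{4} + 156 w^{2} + 48}
This equals f(w) exactly, so the claim holds.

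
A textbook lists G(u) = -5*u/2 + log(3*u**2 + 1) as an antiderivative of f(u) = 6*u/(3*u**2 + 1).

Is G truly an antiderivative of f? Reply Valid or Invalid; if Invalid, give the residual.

d/du[G] = (-15*u**2 + 12*u - 5)/(6*u**2 + 2)
d/du[G] - f(u) = -5/2 != 0.

Invalid: d/du[G] - f = -5/2, which is not 0.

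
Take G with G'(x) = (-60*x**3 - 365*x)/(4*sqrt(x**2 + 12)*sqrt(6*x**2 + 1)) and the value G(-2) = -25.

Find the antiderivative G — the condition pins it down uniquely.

Recognize the product-rule pattern: G'(x) = u'v + uv' with u = -5*sqrt(3*x**2 + 1/2)/2, v = sqrt(x**2/2 + 6), so integration by parts undoes it.
A general antiderivative is -5*sqrt(x**2/2 + 6)*sqrt(3*x**2 + 1/2)/2 + C.
The condition gives C = -25 - (-25) = 0.
So G(x) = -5*sqrt(x**2 + 12)*sqrt(6*x**2 + 1)/4.
Check: d/dx[-5*sqrt(x**2 + 12)*sqrt(6*x**2 + 1)/4] = (-60*x**3 - 365*x)/(4*sqrt(x**2 + 12)*sqrt(6*x**2 + 1)) = G'(x).

G(x) = -5*sqrt(x**2 + 12)*sqrt(6*x**2 + 1)/4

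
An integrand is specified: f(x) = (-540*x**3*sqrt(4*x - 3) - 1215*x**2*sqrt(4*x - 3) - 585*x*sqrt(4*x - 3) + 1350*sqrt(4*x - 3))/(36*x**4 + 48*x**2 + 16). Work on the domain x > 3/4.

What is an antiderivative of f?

An antiderivative is F(x) = -240*x**2*sqrt(4*x - 3)/(8*x**2 + 16/3) + 360*x*sqrt(4*x - 3)/(8*x**2 + 16/3) - 135*sqrt(4*x - 3)/(8*x**2 + 16/3).

f has the shape u'v + uv' for u = -15*(4*x - 3)**(5/2)/4 and v = 1/(2*x**2 + 4/3) — it is the derivative of the product u*v.
Check: d/dx[-240*x**2*sqrt(4*x - 3)/(8*x**2 + 16/3) + 360*x*sqrt(4*x - 3)/(8*x**2 + 16/3) - 135*sqrt(4*x - 3)/(8*x**2 + 16/3)] = (-2160*x**4 - 3240*x**3 + 1305*x**2 + 7155*x - 4050)/(36*x**4*sqrt(4*x - 3) + 48*x**2*sqrt(4*x - 3) + 16*sqrt(4*x - 3)), which equals f(x).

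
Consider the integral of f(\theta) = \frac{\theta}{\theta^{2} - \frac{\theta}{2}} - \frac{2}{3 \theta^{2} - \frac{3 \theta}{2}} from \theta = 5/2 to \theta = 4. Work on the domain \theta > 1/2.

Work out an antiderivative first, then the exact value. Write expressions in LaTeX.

Antiderivative: F(\theta) = \frac{4 \log{\left(\theta \right)}}{3} - \frac{\log{\left(\theta - \frac{1}{2} \right)}}{3}; value = - \frac{4 \log{\left(\frac{5}{2} \right)}}{3} - \frac{\log{\left(\frac{7}{2} \right)}}{3} + \frac{\log{\left(2 \right)}}{3} + \frac{4 \log{\left(4 \right)}}{3}

Factor the denominator (3 \theta \left(2 \theta - 1\right)) and decompose: f = - \frac{2}{3 \left(2 \theta - 1\right)} + \frac{4}{3 \theta}; each piece integrates to a log, atan, or power term.
F(\theta) = \frac{4 \log{\left(\theta \right)}}{3} - \frac{\log{\left(\theta - \frac{1}{2} \right)}}{3} is an antiderivative of f.
Check: d/d\theta[\frac{4 \log{\left(\theta \right)}}{3} - \frac{\log{\left(\theta - \frac{1}{2} \right)}}{3}] = \frac{6 \theta - 4}{6 \theta^{2} - 3 \theta}, which equals f(\theta).
F(4) = - \frac{\log{\left(\frac{7}{2} \right)}}{3} + \frac{4 \log{\left(4 \right)}}{3}; F(5/2) = - \frac{\log{\left(2 \right)}}{3} + \frac{4 \log{\left(\frac{5}{2} \right)}}{3}.
Integral = F(4) - F(5/2) = - \frac{4 \log{\left(\frac{5}{2} \right)}}{3} - \frac{\log{\left(\frac{7}{2} \right)}}{3} + \frac{\log{\left(2 \right)}}{3} + \frac{4 \log{\left(4 \right)}}{3}.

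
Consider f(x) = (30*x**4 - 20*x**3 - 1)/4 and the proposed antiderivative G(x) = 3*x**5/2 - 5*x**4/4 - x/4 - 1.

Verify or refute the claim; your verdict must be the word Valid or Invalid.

Valid - the claim checks out under differentiation.

d/dx[G] = 15*x**4/2 - 5*x**3 - 1/4
This equals f(x) exactly, so the claim holds.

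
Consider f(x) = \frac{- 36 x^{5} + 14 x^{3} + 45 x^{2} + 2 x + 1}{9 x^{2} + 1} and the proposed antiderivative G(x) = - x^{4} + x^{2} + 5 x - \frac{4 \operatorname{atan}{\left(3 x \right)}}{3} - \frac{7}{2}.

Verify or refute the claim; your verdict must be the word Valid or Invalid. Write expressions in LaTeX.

d/dx[G] = \frac{- 36 x^{5} + 14 x^{3} + 45 x^{2} + 2 x + 1}{9 x^{2} + 1}
This equals f(x) exactly, so the claim holds.

Valid: G'(x) = f(x).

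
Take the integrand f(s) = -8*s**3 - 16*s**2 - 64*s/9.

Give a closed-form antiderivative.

An antiderivative is F(s) = -2*s**2*(3*s + 4)**2/9.

The substitution u = s**2 + 4*s/3 works: f is exactly (dF/du)*(du/ds) for that inner function.
Check: d/ds[-2*s**2*(3*s + 4)**2/9] = -8*s**3 - 16*s**2 - 64*s/9 = f(s).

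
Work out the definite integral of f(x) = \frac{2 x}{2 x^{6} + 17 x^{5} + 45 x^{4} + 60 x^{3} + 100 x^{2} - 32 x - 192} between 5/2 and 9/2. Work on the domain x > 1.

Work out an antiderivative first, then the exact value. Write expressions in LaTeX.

Antiderivative: F(x) = - \frac{- 40 x \log{\left(x - 1 \right)} - 192 x \log{\left(x + \frac{3}{2} \right)} + 150 x \log{\left(x + 4 \right)} + 41 x \log{\left(x^{2} + 4 \right)} + 76 x \operatorname{atan}{\left(\frac{x}{2} \right)} - 160 \log{\left(x - 1 \right)} - 768 \log{\left(x + \frac{3}{2} \right)} + 600 \log{\left(x + 4 \right)} + 164 \log{\left(x^{2} + 4 \right)} + 304 \operatorname{atan}{\left(\frac{x}{2} \right)} - 200}{12500 \left(x + 4\right)}; value = - \frac{3 \log{\left(\frac{17}{2} \right)}}{250} - \frac{48 \log{\left(4 \right)}}{3125} - \frac{41 \log{\left(\frac{97}{4} \right)}}{12500} - \frac{19 \operatorname{atan}{\left(\frac{9}{4} \right)}}{3125} - \frac{2 \log{\left(\frac{3}{2} \right)}}{625} - \frac{16}{27625} + \frac{2 \log{\left(\frac{7}{2} \right)}}{625} + \frac{19 \operatorname{atan}{\left(\frac{5}{4} \right)}}{3125} + \frac{41 \log{\left(\frac{41}{4} \right)}}{12500} + \frac{3 \log{\left(\frac{13}{2} \right)}}{250} + \frac{48 \log{\left(6 \right)}}{3125}

The denominator factors as \left(x - 1\right) \left(x + 4\right)^{2} \left(2 x + 3\right) \left(x^{2} + 4\right); partial fractions split f into directly integrable pieces: - \frac{41 x + 76}{6250 \left(x^{2} + 4\right)} + \frac{96}{3125 \left(2 x + 3\right)} - \frac{3}{250 \left(x + 4\right)} - \frac{2}{125 \left(x + 4\right)^{2}} + \frac{2}{625 \left(x - 1\right)}.
F(x) = - \frac{- 40 x \log{\left(x - 1 \right)} - 192 x \log{\left(x + \frac{3}{2} \right)} + 150 x \log{\left(x + 4 \right)} + 41 x \log{\left(x^{2} + 4 \right)} + 76 x \operatorname{atan}{\left(\frac{x}{2} \right)} - 160 \log{\left(x - 1 \right)} - 768 \log{\left(x + \frac{3}{2} \right)} + 600 \log{\left(x + 4 \right)} + 164 \log{\left(x^{2} + 4 \right)} + 304 \operatorname{atan}{\left(\frac{x}{2} \right)} - 200}{12500 \left(x + 4\right)} is an antiderivative of f.
Check: d/dx[- \frac{- 40 x \log{\left(x - 1 \right)} - 192 x \log{\left(x + \frac{3}{2} \right)} + 150 x \log{\left(x + 4 \right)} + 41 x \log{\left(x^{2} + 4 \right)} + 76 x \operatorname{atan}{\left(\frac{x}{2} \right)} - 160 \log{\left(x - 1 \right)} - 768 \log{\left(x + \frac{3}{2} \right)} + 600 \log{\left(x + 4 \right)} + 164 \log{\left(x^{2} + 4 \right)} + 304 \operatorname{atan}{\left(\frac{x}{2} \right)} - 200}{12500 \left(x + 4\right)}] = \frac{2 x}{2 x^{6} + 17 x^{5} + 45 x^{4} + 60 x^{3} + 100 x^{2} - 32 x - 192} = f(x).
F(9/2) = - \frac{3 \log{\left(\frac{17}{2} \right)}}{250} - \frac{41 \log{\left(\frac{97}{4} \right)}}{12500} - \frac{19 \operatorname{atan}{\left(\frac{9}{4} \right)}}{3125} + \frac{4}{2125} + \frac{2 \log{\left(\frac{7}{2} \right)}}{625} + \frac{48 \log{\left(6 \right)}}{3125}; F(5/2) = - \frac{3 \log{\left(\frac{13}{2} \right)}}{250} - \frac{41 \log{\left(\frac{41}{4} \right)}}{12500} - \frac{19 \operatorname{atan}{\left(\frac{5}{4} \right)}}{3125} + \frac{2 \log{\left(\frac{3}{2} \right)}}{625} + \frac{4}{1625} + \frac{48 \log{\left(4 \right)}}{3125}.
Integral = F(9/2) - F(5/2) = - \frac{3 \log{\left(\frac{17}{2} \right)}}{250} - \frac{48 \log{\left(4 \right)}}{3125} - \frac{41 \log{\left(\frac{97}{4} \right)}}{12500} - \frac{19 \operatorname{atan}{\left(\frac{9}{4} \right)}}{3125} - \frac{2 \log{\left(\frac{3}{2} \right)}}{625} - \frac{16}{27625} + \frac{2 \log{\left(\frac{7}{2} \right)}}{625} + \frac{19 \operatorname{atan}{\left(\frac{5}{4} \right)}}{3125} + \frac{41 \log{\left(\frac{41}{4} \right)}}{12500} + \frac{3 \log{\left(\frac{13}{2} \right)}}{250} + \frac{48 \log{\left(6 \right)}}{3125}.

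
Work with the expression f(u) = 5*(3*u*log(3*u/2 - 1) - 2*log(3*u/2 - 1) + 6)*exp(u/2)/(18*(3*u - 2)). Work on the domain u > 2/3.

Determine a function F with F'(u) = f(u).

An antiderivative is F(u) = 5*exp(u/2)*log(3*u/2 - 1)/9.

f has the shape v'r + vr' for v = 5*exp(u/2)/9 and r = log(3*u/2 - 1) — it is the derivative of the product v*r.
Check: d/du[5*exp(u/2)*log(3*u/2 - 1)/9] = (15*u*exp(u/2)*log(3*u/2 - 1) - 10*exp(u/2)*log(3*u/2 - 1) + 30*exp(u/2))/(54*u - 36), which equals f(u).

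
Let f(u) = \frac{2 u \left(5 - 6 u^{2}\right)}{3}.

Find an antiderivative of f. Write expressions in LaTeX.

An antiderivative F(u) passes only if d/du[F] lands on f(u) exactly.
Check: d/du[- \frac{u^{2} \left(3 u^{2} - 5\right)}{3}] = - 4 u^{3} + \frac{10 u}{3}, which equals f(u).

An antiderivative is F(u) = - \frac{u^{2} \left(3 u^{2} - 5\right)}{3}.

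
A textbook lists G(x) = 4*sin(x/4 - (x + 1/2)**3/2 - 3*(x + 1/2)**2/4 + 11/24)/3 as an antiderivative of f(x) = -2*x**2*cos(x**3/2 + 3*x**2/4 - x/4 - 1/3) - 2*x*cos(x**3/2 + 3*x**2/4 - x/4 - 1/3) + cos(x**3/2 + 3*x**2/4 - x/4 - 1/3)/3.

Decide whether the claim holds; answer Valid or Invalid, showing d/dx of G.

d/dx[G] = -2*x**2*cos(x**3/2 + 3*x**2/2 + 7*x/8 - 5/24) - 4*x*cos(x**3/2 + 3*x**2/2 + 7*x/8 - 5/24) - 7*cos(x**3/2 + 3*x**2/2 + 7*x/8 - 5/24)/6
d/dx[G] - f(x) = 2*x**2*cos(x**3/2 + 3*x**2/4 - x/4 - 1/3) - 2*x**2*cos(x**3/2 + 3*x**2/2 + 7*x/8 - 5/24) + 2*x*cos(x**3/2 + 3*x**2/4 - x/4 - 1/3) - 4*x*cos(x**3/2 + 3*x**2/2 + 7*x/8 - 5/24) - cos(x**3/2 + 3*x**2/4 - x/4 - 1/3)/3 - 7*cos(x**3/2 + 3*x**2/2 + 7*x/8 - 5/24)/6 != 0.

Invalid: d/dx[G] - f = 2*x**2*cos(x**3/2 + 3*x**2/4 - x/4 - 1/3) - 2*x**2*cos(x**3/2 + 3*x**2/2 + 7*x/8 - 5/24) + 2*x*cos(x**3/2 + 3*x**2/4 - x/4 - 1/3) - 4*x*cos(x**3/2 + 3*x**2/2 + 7*x/8 - 5/24) - cos(x**3/2 + 3*x**2/4 - x/4 - 1/3)/3 - 7*cos(x**3/2 + 3*x**2/2 + 7*x/8 - 5/24)/6, which is not 0.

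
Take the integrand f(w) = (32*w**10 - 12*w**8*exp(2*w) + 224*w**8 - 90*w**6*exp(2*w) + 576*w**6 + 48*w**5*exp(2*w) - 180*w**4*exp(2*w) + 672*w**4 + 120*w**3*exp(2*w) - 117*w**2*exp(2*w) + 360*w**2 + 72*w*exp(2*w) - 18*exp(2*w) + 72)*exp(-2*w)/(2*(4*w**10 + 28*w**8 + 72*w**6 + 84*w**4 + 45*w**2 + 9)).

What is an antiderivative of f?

A first test for any F(w): its w-derivative must equal f(w) identically.
Check: d/dw[(-8*w**4 - 24*w**2 + 3*(w - 2)*exp(2*w) - 3*(2*w**4 + 6*w**2 + 3)*exp(2*w)*atan(w) - 12)*exp(-2*w)/(2*(2*w**4 + 6*w**2 + 3))] = (32*w**10 - 12*w**8*exp(2*w) + 224*w**8 - 90*w**6*exp(2*w) + 576*w**6 + 48*w**5*exp(2*w) - 180*w**4*exp(2*w) + 672*w**4 + 120*w**3*exp(2*w) - 117*w**2*exp(2*w) + 360*w**2 + 72*w*exp(2*w) - 18*exp(2*w) + 72)/(8*w**10*exp(2*w) + 56*w**8*exp(2*w) + 144*w**6*exp(2*w) + 168*w**4*exp(2*w) + 90*w**2*exp(2*w) + 18*exp(2*w)), which equals f(w).

An antiderivative is F(w) = (-8*w**4 - 24*w**2 + 3*(w - 2)*exp(2*w) - 3*(2*w**4 + 6*w**2 + 3)*exp(2*w)*atan(w) - 12)*exp(-2*w)/(2*(2*w**4 + 6*w**2 + 3)).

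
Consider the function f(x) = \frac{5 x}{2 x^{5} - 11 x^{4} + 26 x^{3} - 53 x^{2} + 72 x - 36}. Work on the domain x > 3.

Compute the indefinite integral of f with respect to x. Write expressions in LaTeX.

Factor the denominator (\left(x - 3\right) \left(x - 1\right) \left(2 x - 3\right) \left(x^{2} + 4\right)) and decompose: f = \frac{7 x + 8}{65 \left(x^{2} + 4\right)} - \frac{8}{5 \left(2 x - 3\right)} + \frac{1}{2 \left(x - 1\right)} + \frac{5}{26 \left(x - 3\right)}; each piece integrates to a log, atan, or power term.
Check: d/dx[\frac{25 \log{\left(x - 3 \right)} - 104 \log{\left(x - \frac{3}{2} \right)} + 65 \log{\left(x - 1 \right)} + 7 \log{\left(x^{2} + 4 \right)} + 8 \operatorname{atan}{\left(\frac{x}{2} \right)}}{130}] = \frac{5 x}{2 x^{5} - 11 x^{4} + 26 x^{3} - 53 x^{2} + 72 x - 36} = f(x).

F(x) = \frac{25 \log{\left(x - 3 \right)} - 104 \log{\left(x - \frac{3}{2} \right)} + 65 \log{\left(x - 1 \right)} + 7 \log{\left(x^{2} + 4 \right)} + 8 \operatorname{atan}{\left(\frac{x}{2} \right)}}{130} + C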